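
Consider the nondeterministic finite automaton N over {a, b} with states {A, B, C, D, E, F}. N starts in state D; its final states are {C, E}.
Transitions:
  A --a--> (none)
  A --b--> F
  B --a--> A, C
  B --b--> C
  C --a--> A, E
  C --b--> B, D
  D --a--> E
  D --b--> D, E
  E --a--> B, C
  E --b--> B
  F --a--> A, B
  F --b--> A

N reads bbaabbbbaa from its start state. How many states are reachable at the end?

Start: {D}
read b: {D, E}
read b: {B, D, E}
read a: {A, B, C, E}
read a: {A, B, C, E}
read b: {B, C, D, F}
read b: {A, B, C, D, E}
read b: {B, C, D, E, F}
read b: {A, B, C, D, E}
read a: {A, B, C, E}
read a: {A, B, C, E}
Final reachable set {A, B, C, E} has 4 states.

4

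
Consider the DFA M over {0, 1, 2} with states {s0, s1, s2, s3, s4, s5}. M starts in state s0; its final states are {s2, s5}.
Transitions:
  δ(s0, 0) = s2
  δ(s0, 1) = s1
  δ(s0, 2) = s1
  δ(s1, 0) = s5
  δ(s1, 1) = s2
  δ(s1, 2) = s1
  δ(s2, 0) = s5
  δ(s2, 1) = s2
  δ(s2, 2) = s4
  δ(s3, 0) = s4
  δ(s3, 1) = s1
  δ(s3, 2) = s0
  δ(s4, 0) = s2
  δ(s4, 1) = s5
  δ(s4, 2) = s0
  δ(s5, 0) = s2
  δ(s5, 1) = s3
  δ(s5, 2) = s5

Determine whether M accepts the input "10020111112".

rejected

s0 --1--> s1
s1 --0--> s5
s5 --0--> s2
s2 --2--> s4
s4 --0--> s2
s2 --1--> s2
s2 --1--> s2
s2 --1--> s2
s2 --1--> s2
s2 --1--> s2
s2 --2--> s4
End in state s4, which is not an accepting state.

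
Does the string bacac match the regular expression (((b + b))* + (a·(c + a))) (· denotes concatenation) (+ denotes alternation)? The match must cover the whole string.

no

Neither ((b+b))* nor (a·(c+a)) matches bacac.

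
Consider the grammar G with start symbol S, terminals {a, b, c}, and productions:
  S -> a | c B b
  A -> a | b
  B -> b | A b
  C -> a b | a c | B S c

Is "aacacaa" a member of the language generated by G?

no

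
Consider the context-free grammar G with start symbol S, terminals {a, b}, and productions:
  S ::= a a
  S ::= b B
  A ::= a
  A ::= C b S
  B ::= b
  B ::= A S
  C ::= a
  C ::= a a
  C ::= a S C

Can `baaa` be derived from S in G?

S ⇒ bB ⇒ bAS ⇒ baS ⇒ baaa

yes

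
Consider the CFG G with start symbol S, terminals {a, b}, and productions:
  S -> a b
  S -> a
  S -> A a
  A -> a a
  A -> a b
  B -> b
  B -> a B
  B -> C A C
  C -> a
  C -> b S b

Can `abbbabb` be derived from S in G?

no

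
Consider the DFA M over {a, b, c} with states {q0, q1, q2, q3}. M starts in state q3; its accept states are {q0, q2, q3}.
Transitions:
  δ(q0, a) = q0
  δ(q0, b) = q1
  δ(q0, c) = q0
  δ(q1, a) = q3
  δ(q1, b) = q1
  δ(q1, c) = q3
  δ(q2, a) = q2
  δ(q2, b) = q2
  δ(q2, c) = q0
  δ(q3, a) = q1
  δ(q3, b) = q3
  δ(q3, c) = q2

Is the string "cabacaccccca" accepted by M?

q3 --c--> q2
q2 --a--> q2
q2 --b--> q2
q2 --a--> q2
q2 --c--> q0
q0 --a--> q0
q0 --c--> q0
q0 --c--> q0
q0 --c--> q0
q0 --c--> q0
q0 --c--> q0
q0 --a--> q0
End in state q0, which is an accepting state.

accepted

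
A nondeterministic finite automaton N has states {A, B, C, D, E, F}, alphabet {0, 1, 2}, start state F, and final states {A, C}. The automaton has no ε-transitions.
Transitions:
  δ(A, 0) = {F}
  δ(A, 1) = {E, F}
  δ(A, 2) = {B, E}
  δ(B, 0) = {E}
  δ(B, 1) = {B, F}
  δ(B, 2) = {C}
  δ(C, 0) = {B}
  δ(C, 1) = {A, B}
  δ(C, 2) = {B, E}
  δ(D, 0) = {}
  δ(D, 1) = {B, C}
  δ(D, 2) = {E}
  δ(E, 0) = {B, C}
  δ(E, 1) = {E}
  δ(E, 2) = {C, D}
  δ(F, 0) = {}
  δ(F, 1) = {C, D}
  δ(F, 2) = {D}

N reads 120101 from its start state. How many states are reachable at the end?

6

Start: {F}
read 1: {C, D}
read 2: {B, E}
read 0: {B, C, E}
read 1: {A, B, E, F}
read 0: {B, C, E, F}
read 1: {A, B, C, D, E, F}
Final reachable set {A, B, C, D, E, F} has 6 states.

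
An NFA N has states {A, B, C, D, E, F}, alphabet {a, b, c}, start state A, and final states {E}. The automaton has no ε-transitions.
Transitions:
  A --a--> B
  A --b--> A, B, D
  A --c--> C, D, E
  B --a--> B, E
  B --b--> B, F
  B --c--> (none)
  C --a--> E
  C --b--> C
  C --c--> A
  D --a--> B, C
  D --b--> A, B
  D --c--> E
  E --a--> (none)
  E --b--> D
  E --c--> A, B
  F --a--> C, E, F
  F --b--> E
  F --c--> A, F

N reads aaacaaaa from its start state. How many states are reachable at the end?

2

Start: {A}
read a: {B}
read a: {B, E}
read a: {B, E}
read c: {A, B}
read a: {B, E}
read a: {B, E}
read a: {B, E}
read a: {B, E}
Final reachable set {B, E} has 2 states.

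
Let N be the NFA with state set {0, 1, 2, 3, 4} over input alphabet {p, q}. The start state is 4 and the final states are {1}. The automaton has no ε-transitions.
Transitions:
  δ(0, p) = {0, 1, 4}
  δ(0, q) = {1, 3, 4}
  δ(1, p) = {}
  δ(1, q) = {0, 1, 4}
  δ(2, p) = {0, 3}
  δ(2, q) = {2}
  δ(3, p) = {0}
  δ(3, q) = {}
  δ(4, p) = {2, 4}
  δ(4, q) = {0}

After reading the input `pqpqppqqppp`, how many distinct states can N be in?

Start: {4}
read p: {2, 4}
read q: {0, 2}
read p: {0, 1, 3, 4}
read q: {0, 1, 3, 4}
read p: {0, 1, 2, 4}
read p: {0, 1, 2, 3, 4}
read q: {0, 1, 2, 3, 4}
read q: {0, 1, 2, 3, 4}
read p: {0, 1, 2, 3, 4}
read p: {0, 1, 2, 3, 4}
read p: {0, 1, 2, 3, 4}
Final reachable set {0, 1, 2, 3, 4} has 5 states.

5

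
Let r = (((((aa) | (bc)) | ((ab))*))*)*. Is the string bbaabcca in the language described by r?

bbaabcca cannot be split into zero or more pieces each matching ((((aa)|(bc))|((ab))*))*.

no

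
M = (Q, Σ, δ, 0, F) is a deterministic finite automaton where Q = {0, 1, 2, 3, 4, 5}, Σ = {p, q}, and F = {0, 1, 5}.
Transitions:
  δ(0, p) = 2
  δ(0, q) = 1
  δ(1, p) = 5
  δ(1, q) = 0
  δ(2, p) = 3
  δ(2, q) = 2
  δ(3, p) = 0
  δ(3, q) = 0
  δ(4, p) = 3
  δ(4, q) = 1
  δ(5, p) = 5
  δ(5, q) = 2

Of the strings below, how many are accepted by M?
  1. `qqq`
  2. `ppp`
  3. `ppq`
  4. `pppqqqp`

4

`qqq`: accepted
`ppp`: accepted
`ppq`: accepted
`pppqqqp`: accepted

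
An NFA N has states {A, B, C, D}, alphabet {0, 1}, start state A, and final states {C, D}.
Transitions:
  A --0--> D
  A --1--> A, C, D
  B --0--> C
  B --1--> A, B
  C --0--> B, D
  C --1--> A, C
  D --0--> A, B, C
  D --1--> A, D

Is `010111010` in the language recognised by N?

accepted

Start: {A}
read 0: {D}
read 1: {A, D}
read 0: {A, B, C, D}
read 1: {A, B, C, D}
read 1: {A, B, C, D}
read 1: {A, B, C, D}
read 0: {A, B, C, D}
read 1: {A, B, C, D}
read 0: {A, B, C, D}
Reachable ∩ accepting = {C, D} — nonempty.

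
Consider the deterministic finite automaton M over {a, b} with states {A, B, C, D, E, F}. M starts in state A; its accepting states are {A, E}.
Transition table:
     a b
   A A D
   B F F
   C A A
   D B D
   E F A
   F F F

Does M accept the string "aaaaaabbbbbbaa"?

A --a--> A
A --a--> A
A --a--> A
A --a--> A
A --a--> A
A --a--> A
A --b--> D
D --b--> D
D --b--> D
D --b--> D
D --b--> D
D --b--> D
D --a--> B
B --a--> F
End in state F, which is not an accepting state.

rejected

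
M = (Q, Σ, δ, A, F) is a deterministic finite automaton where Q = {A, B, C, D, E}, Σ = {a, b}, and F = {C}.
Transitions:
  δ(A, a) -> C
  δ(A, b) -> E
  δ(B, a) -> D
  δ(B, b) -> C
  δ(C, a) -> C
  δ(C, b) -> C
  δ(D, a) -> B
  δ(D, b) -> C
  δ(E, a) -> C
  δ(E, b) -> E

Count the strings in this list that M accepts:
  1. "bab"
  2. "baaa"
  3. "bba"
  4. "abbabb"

4

"bab": accepted
"baaa": accepted
"bba": accepted
"abbabb": accepted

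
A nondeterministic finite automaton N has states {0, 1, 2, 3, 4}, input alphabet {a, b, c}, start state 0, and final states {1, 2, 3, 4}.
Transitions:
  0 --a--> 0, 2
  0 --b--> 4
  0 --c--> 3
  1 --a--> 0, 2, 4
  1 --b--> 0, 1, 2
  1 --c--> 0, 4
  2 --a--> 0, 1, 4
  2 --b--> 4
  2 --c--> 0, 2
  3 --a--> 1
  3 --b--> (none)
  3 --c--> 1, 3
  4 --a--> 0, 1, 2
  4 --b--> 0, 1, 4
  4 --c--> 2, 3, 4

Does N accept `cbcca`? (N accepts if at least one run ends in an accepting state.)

rejected

Start: {0}
read c: {3}
read b: {}
The reachable set is empty and stays empty for the remaining 3 symbols.
Reachable ∩ accepting = {} — empty.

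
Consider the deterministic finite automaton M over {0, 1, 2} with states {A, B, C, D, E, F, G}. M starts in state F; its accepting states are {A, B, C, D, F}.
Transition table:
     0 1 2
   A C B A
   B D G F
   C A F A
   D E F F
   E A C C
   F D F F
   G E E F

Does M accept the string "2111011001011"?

rejected

F --2--> F
F --1--> F
F --1--> F
F --1--> F
F --0--> D
D --1--> F
F --1--> F
F --0--> D
D --0--> E
E --1--> C
C --0--> A
A --1--> B
B --1--> G
End in state G, which is not an accepting state.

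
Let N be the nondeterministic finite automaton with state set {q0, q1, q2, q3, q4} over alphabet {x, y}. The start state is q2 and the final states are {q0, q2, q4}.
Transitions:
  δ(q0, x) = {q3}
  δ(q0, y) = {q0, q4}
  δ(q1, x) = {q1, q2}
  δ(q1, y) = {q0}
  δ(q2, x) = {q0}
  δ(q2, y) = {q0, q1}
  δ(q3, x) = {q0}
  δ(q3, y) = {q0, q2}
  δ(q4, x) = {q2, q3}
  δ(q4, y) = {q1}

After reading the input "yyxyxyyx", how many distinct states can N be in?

3

Start: {q2}
read y: {q0, q1}
read y: {q0, q4}
read x: {q2, q3}
read y: {q0, q1, q2}
read x: {q0, q1, q2, q3}
read y: {q0, q1, q2, q4}
read y: {q0, q1, q4}
read x: {q1, q2, q3}
Final reachable set {q1, q2, q3} has 3 states.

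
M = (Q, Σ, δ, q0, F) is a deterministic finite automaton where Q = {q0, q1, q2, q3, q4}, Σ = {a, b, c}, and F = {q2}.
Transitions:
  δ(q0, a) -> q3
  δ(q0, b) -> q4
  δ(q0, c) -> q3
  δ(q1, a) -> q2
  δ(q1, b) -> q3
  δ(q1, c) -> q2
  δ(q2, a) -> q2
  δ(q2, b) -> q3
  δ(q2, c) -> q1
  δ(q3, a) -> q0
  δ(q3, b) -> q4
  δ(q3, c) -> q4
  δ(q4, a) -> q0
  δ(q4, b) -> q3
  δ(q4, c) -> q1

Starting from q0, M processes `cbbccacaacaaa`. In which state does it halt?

q0 --c--> q3
q3 --b--> q4
q4 --b--> q3
q3 --c--> q4
q4 --c--> q1
q1 --a--> q2
q2 --c--> q1
q1 --a--> q2
q2 --a--> q2
q2 --c--> q1
q1 --a--> q2
q2 --a--> q2
q2 --a--> q2

q2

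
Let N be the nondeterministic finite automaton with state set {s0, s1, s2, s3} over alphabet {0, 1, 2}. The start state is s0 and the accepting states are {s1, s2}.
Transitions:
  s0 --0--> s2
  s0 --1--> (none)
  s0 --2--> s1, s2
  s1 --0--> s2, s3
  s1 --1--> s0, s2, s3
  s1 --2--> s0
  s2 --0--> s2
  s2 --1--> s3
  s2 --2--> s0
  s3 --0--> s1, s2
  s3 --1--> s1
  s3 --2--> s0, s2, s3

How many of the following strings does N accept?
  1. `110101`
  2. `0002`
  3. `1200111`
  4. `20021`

0

`110101`: rejected
`0002`: rejected
`1200111`: rejected
`20021`: rejected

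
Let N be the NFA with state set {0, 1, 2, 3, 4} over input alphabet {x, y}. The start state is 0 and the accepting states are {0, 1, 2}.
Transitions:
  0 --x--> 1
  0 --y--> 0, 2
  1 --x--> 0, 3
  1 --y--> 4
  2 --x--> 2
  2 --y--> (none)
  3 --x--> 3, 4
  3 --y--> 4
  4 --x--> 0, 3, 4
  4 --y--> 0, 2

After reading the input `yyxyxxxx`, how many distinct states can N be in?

Start: {0}
read y: {0, 2}
read y: {0, 2}
read x: {1, 2}
read y: {4}
read x: {0, 3, 4}
read x: {0, 1, 3, 4}
read x: {0, 1, 3, 4}
read x: {0, 1, 3, 4}
Final reachable set {0, 1, 3, 4} has 4 states.

4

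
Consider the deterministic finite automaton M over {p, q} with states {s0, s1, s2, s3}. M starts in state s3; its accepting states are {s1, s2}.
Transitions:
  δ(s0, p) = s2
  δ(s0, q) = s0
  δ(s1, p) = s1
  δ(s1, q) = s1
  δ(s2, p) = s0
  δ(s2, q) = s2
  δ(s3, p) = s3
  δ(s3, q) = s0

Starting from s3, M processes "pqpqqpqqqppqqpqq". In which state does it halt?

s3 --p--> s3
s3 --q--> s0
s0 --p--> s2
s2 --q--> s2
s2 --q--> s2
s2 --p--> s0
s0 --q--> s0
s0 --q--> s0
s0 --q--> s0
s0 --p--> s2
s2 --p--> s0
s0 --q--> s0
s0 --q--> s0
s0 --p--> s2
s2 --q--> s2
s2 --q--> s2

s2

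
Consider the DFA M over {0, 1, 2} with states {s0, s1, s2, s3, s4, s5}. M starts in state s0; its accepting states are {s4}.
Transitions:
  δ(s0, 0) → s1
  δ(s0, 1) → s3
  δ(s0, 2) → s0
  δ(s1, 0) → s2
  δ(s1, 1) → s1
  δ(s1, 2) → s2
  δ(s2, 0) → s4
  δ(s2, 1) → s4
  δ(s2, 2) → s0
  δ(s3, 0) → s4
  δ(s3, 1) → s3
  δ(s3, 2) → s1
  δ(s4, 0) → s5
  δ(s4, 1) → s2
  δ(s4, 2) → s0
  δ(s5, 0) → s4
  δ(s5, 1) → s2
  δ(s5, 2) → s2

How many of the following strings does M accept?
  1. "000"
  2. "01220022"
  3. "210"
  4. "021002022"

"000": accepted
"01220022": rejected
"210": accepted
"021002022": rejected

2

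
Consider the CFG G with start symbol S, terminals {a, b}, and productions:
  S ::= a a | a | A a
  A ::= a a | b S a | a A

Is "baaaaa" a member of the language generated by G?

yes

S ⇒ Aa ⇒ bSaa ⇒ bAaaa ⇒ baaaaa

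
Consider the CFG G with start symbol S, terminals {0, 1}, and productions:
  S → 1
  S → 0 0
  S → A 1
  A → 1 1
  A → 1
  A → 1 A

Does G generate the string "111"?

yes

S ⇒ A1 ⇒ 111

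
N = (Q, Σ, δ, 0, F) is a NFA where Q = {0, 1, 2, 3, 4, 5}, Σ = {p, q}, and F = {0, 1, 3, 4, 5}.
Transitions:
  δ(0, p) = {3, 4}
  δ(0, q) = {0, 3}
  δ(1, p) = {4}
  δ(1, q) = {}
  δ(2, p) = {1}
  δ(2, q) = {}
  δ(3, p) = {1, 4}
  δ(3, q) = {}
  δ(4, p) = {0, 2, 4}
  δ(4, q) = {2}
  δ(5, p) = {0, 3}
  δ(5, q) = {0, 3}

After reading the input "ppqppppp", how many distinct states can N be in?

Start: {0}
read p: {3, 4}
read p: {0, 1, 2, 4}
read q: {0, 2, 3}
read p: {1, 3, 4}
read p: {0, 1, 2, 4}
read p: {0, 1, 2, 3, 4}
read p: {0, 1, 2, 3, 4}
read p: {0, 1, 2, 3, 4}
Final reachable set {0, 1, 2, 3, 4} has 5 states.

5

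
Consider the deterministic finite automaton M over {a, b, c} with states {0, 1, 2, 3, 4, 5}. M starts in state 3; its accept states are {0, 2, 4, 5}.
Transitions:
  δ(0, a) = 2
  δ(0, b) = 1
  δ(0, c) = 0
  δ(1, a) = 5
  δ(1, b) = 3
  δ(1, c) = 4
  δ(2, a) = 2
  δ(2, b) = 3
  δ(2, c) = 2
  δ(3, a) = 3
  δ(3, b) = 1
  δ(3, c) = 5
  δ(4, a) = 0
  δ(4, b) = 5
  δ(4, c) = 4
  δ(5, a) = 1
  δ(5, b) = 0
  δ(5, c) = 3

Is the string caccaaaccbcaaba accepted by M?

3 --c--> 5
5 --a--> 1
1 --c--> 4
4 --c--> 4
4 --a--> 0
0 --a--> 2
2 --a--> 2
2 --c--> 2
2 --c--> 2
2 --b--> 3
3 --c--> 5
5 --a--> 1
1 --a--> 5
5 --b--> 0
0 --a--> 2
End in state 2, which is an accepting state.

accepted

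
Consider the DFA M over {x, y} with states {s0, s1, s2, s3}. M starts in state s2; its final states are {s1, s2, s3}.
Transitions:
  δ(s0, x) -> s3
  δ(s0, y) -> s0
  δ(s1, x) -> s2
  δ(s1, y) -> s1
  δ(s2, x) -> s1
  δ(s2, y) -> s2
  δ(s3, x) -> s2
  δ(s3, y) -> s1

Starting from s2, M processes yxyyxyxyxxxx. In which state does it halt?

s2 --y--> s2
s2 --x--> s1
s1 --y--> s1
s1 --y--> s1
s1 --x--> s2
s2 --y--> s2
s2 --x--> s1
s1 --y--> s1
s1 --x--> s2
s2 --x--> s1
s1 --x--> s2
s2 --x--> s1

s1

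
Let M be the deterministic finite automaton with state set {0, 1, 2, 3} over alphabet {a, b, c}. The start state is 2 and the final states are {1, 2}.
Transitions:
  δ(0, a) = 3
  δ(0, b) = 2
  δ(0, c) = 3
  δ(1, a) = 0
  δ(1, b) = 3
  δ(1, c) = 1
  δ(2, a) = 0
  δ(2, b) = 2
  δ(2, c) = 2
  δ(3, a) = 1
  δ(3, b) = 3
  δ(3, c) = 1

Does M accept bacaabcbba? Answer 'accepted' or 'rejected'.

rejected

2 --b--> 2
2 --a--> 0
0 --c--> 3
3 --a--> 1
1 --a--> 0
0 --b--> 2
2 --c--> 2
2 --b--> 2
2 --b--> 2
2 --a--> 0
End in state 0, which is not an accepting state.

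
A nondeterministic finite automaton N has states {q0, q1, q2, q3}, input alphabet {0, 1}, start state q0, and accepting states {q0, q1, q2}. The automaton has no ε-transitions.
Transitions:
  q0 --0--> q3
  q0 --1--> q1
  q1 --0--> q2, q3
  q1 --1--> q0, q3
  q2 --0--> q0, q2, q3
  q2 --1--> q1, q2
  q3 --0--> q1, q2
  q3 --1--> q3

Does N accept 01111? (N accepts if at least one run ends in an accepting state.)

Start: {q0}
read 0: {q3}
read 1: {q3}
read 1: {q3}
read 1: {q3}
read 1: {q3}
Reachable ∩ accepting = {} — empty.

rejected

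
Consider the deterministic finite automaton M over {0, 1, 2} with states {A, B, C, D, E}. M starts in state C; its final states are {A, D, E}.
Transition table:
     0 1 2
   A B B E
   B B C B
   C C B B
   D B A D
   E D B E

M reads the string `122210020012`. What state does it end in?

C --1--> B
B --2--> B
B --2--> B
B --2--> B
B --1--> C
C --0--> C
C --0--> C
C --2--> B
B --0--> B
B --0--> B
B --1--> C
C --2--> B

B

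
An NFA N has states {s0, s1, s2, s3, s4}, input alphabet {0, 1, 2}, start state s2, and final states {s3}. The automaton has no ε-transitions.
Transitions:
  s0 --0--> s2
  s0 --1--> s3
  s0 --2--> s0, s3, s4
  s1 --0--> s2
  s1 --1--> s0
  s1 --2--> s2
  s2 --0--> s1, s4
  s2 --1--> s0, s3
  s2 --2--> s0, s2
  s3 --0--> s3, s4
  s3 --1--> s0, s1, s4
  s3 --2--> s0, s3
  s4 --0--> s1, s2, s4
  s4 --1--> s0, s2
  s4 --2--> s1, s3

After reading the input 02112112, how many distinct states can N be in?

Start: {s2}
read 0: {s1, s4}
read 2: {s1, s2, s3}
read 1: {s0, s1, s3, s4}
read 1: {s0, s1, s2, s3, s4}
read 2: {s0, s1, s2, s3, s4}
read 1: {s0, s1, s2, s3, s4}
read 1: {s0, s1, s2, s3, s4}
read 2: {s0, s1, s2, s3, s4}
Final reachable set {s0, s1, s2, s3, s4} has 5 states.

5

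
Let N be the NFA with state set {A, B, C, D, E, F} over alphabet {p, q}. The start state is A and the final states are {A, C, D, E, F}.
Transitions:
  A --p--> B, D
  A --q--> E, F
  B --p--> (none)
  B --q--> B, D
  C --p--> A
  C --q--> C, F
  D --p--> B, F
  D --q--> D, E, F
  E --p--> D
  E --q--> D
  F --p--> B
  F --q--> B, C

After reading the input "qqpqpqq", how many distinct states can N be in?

Start: {A}
read q: {E, F}
read q: {B, C, D}
read p: {A, B, F}
read q: {B, C, D, E, F}
read p: {A, B, D, F}
read q: {B, C, D, E, F}
read q: {B, C, D, E, F}
Final reachable set {B, C, D, E, F} has 5 states.

5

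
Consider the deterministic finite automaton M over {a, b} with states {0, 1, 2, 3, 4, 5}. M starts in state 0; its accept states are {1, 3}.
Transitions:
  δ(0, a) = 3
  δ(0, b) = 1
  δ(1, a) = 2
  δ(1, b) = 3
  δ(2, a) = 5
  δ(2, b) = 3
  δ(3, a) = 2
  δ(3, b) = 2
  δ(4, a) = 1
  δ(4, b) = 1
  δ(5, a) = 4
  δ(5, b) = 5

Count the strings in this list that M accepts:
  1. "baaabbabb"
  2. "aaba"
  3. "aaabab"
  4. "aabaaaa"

2

"baaabbabb": rejected
"aaba": rejected
"aaabab": accepted
"aabaaaa": accepted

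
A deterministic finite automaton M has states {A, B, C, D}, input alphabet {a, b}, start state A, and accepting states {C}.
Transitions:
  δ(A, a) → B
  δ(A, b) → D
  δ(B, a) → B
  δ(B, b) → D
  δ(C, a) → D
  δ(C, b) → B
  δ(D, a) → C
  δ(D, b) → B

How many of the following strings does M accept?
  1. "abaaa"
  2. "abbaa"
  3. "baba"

1

"abaaa": accepted
"abbaa": rejected
"baba": rejected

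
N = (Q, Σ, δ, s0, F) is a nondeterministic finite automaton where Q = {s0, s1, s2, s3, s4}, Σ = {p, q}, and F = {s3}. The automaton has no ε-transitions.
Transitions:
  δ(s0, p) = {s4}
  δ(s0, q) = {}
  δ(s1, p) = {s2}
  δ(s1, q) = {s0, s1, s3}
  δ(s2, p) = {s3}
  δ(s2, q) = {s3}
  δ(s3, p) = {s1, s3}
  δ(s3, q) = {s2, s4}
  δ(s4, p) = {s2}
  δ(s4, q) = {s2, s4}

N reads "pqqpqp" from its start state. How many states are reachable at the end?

4

Start: {s0}
read p: {s4}
read q: {s2, s4}
read q: {s2, s3, s4}
read p: {s1, s2, s3}
read q: {s0, s1, s2, s3, s4}
read p: {s1, s2, s3, s4}
Final reachable set {s1, s2, s3, s4} has 4 states.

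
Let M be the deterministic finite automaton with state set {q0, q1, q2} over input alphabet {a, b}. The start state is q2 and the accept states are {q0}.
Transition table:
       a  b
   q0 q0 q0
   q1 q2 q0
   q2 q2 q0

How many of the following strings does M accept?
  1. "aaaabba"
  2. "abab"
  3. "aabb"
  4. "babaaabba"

"aaaabba": accepted
"abab": accepted
"aabb": accepted
"babaaabba": accepted

4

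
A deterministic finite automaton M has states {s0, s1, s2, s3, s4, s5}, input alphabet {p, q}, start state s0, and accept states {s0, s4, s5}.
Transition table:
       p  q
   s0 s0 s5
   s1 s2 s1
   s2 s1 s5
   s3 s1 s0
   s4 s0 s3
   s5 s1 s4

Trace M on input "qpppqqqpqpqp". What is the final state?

s2

s0 --q--> s5
s5 --p--> s1
s1 --p--> s2
s2 --p--> s1
s1 --q--> s1
s1 --q--> s1
s1 --q--> s1
s1 --p--> s2
s2 --q--> s5
s5 --p--> s1
s1 --q--> s1
s1 --p--> s2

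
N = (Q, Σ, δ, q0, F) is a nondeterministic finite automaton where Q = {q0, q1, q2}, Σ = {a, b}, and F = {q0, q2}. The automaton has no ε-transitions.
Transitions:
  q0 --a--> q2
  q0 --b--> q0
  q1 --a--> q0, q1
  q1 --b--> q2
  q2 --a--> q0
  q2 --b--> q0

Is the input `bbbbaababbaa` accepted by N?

accepted

Start: {q0}
read b: {q0}
read b: {q0}
read b: {q0}
read b: {q0}
read a: {q2}
read a: {q0}
read b: {q0}
read a: {q2}
read b: {q0}
read b: {q0}
read a: {q2}
read a: {q0}
Reachable ∩ accepting = {q0} — nonempty.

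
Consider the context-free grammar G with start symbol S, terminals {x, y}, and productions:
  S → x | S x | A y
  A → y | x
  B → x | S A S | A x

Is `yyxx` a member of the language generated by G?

yes

S ⇒ Sx ⇒ Sxx ⇒ Ayxx ⇒ yyxx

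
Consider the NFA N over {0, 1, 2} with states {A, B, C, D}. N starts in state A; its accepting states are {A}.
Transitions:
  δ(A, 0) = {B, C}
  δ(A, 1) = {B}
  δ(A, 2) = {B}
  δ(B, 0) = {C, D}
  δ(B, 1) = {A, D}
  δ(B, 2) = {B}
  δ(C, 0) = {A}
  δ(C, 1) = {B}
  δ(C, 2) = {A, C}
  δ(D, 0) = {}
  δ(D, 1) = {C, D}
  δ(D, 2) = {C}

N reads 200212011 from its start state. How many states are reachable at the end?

Start: {A}
read 2: {B}
read 0: {C, D}
read 0: {A}
read 2: {B}
read 1: {A, D}
read 2: {B, C}
read 0: {A, C, D}
read 1: {B, C, D}
read 1: {A, B, C, D}
Final reachable set {A, B, C, D} has 4 states.

4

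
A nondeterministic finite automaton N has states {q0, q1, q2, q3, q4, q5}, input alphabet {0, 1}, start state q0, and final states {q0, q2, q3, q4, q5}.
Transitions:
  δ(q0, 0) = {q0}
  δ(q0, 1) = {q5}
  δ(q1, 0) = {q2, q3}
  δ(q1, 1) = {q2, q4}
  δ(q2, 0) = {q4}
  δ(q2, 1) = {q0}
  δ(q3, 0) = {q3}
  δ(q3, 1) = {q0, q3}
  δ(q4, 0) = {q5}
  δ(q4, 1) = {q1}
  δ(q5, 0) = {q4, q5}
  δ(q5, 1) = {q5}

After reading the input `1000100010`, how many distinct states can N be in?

Start: {q0}
read 1: {q5}
read 0: {q4, q5}
read 0: {q4, q5}
read 0: {q4, q5}
read 1: {q1, q5}
read 0: {q2, q3, q4, q5}
read 0: {q3, q4, q5}
read 0: {q3, q4, q5}
read 1: {q0, q1, q3, q5}
read 0: {q0, q2, q3, q4, q5}
Final reachable set {q0, q2, q3, q4, q5} has 5 states.

5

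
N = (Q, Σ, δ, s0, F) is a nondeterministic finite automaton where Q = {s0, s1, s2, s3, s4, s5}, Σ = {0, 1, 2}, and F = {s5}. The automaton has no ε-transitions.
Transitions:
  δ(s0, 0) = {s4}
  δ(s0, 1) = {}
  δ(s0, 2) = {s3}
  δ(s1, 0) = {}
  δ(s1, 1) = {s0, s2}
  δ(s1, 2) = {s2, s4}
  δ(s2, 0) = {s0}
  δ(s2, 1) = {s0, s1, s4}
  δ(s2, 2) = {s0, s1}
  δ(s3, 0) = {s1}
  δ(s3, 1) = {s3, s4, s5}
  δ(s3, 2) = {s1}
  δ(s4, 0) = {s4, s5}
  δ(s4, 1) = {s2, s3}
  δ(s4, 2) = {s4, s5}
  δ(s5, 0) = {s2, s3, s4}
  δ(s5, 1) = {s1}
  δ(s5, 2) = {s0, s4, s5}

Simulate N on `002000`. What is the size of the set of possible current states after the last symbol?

6

Start: {s0}
read 0: {s4}
read 0: {s4, s5}
read 2: {s0, s4, s5}
read 0: {s2, s3, s4, s5}
read 0: {s0, s1, s2, s3, s4, s5}
read 0: {s0, s1, s2, s3, s4, s5}
Final reachable set {s0, s1, s2, s3, s4, s5} has 6 states.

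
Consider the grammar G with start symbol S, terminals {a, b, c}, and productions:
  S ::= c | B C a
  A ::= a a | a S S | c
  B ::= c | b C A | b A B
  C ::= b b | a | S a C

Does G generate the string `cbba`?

yes

S ⇒ BCa ⇒ cCa ⇒ cbba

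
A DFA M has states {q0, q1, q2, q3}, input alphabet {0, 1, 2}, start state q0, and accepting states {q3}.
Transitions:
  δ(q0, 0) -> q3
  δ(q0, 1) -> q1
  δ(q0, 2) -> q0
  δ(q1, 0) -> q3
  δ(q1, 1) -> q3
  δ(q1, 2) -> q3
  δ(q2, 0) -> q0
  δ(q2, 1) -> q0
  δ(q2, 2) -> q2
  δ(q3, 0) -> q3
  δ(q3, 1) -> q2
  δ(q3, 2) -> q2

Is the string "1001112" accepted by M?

q0 --1--> q1
q1 --0--> q3
q3 --0--> q3
q3 --1--> q2
q2 --1--> q0
q0 --1--> q1
q1 --2--> q3
End in state q3, which is an accepting state.

accepted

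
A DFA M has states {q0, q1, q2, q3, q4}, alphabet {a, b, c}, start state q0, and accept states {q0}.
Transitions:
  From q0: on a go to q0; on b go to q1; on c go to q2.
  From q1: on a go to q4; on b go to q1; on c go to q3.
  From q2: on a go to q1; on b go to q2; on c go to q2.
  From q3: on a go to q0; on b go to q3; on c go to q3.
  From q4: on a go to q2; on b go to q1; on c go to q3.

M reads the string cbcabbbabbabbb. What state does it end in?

q1

q0 --c--> q2
q2 --b--> q2
q2 --c--> q2
q2 --a--> q1
q1 --b--> q1
q1 --b--> q1
q1 --b--> q1
q1 --a--> q4
q4 --b--> q1
q1 --b--> q1
q1 --a--> q4
q4 --b--> q1
q1 --b--> q1
q1 --b--> q1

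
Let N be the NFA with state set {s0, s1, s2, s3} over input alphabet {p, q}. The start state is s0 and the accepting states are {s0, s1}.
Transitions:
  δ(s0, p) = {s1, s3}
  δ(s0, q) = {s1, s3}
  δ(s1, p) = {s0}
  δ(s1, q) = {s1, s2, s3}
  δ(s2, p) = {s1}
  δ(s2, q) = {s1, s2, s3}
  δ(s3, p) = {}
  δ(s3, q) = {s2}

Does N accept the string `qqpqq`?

accepted

Start: {s0}
read q: {s1, s3}
read q: {s1, s2, s3}
read p: {s0, s1}
read q: {s1, s2, s3}
read q: {s1, s2, s3}
Reachable ∩ accepting = {s1} — nonempty.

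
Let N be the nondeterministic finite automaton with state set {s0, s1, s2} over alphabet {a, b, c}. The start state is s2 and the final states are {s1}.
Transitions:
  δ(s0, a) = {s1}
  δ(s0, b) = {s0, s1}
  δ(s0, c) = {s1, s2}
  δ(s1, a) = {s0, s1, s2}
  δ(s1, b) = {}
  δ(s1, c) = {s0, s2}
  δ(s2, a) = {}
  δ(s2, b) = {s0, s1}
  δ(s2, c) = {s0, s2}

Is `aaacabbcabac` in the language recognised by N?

rejected

Start: {s2}
read a: {}
The reachable set is empty and stays empty for the remaining 11 symbols.
Reachable ∩ accepting = {} — empty.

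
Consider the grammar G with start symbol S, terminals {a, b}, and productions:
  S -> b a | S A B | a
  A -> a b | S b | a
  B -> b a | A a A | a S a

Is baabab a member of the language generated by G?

no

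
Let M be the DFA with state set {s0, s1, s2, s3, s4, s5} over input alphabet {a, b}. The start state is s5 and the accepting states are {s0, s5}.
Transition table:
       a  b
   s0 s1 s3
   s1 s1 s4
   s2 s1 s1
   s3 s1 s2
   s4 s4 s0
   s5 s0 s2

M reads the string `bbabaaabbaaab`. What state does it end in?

s5 --b--> s2
s2 --b--> s1
s1 --a--> s1
s1 --b--> s4
s4 --a--> s4
s4 --a--> s4
s4 --a--> s4
s4 --b--> s0
s0 --b--> s3
s3 --a--> s1
s1 --a--> s1
s1 --a--> s1
s1 --b--> s4

s4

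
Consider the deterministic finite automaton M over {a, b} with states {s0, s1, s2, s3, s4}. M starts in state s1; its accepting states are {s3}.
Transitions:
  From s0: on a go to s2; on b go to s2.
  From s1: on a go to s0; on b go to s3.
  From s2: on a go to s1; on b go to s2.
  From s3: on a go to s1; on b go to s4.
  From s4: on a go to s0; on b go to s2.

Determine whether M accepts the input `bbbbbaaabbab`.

s1 --b--> s3
s3 --b--> s4
s4 --b--> s2
s2 --b--> s2
s2 --b--> s2
s2 --a--> s1
s1 --a--> s0
s0 --a--> s2
s2 --b--> s2
s2 --b--> s2
s2 --a--> s1
s1 --b--> s3
End in state s3, which is an accepting state.

accepted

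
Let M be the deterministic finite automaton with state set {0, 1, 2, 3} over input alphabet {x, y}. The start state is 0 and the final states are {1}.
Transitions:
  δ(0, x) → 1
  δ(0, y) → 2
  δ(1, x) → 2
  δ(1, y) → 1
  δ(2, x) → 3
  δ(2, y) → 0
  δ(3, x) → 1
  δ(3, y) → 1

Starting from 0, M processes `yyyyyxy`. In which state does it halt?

0 --y--> 2
2 --y--> 0
0 --y--> 2
2 --y--> 0
0 --y--> 2
2 --x--> 3
3 --y--> 1

1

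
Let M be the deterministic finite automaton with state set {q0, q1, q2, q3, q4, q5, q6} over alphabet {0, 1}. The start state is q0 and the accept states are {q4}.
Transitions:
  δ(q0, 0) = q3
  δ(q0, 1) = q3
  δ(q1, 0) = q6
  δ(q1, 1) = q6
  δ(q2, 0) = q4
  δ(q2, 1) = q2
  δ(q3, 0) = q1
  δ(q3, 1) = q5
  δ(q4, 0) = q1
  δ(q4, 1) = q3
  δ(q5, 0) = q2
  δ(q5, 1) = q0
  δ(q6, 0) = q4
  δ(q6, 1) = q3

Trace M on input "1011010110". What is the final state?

q0 --1--> q3
q3 --0--> q1
q1 --1--> q6
q6 --1--> q3
q3 --0--> q1
q1 --1--> q6
q6 --0--> q4
q4 --1--> q3
q3 --1--> q5
q5 --0--> q2

q2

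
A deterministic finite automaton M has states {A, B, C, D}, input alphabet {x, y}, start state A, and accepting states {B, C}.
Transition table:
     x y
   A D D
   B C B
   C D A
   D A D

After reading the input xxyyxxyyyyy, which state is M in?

A --x--> D
D --x--> A
A --y--> D
D --y--> D
D --x--> A
A --x--> D
D --y--> D
D --y--> D
D --y--> D
D --y--> D
D --y--> D

D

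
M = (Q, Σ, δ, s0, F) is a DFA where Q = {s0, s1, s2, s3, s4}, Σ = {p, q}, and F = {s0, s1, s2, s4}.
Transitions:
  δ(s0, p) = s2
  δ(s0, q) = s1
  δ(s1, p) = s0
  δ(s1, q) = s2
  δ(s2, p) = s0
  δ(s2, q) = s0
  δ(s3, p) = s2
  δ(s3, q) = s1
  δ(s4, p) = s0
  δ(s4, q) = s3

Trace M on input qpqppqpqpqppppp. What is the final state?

s0 --q--> s1
s1 --p--> s0
s0 --q--> s1
s1 --p--> s0
s0 --p--> s2
s2 --q--> s0
s0 --p--> s2
s2 --q--> s0
s0 --p--> s2
s2 --q--> s0
s0 --p--> s2
s2 --p--> s0
s0 --p--> s2
s2 --p--> s0
s0 --p--> s2

s2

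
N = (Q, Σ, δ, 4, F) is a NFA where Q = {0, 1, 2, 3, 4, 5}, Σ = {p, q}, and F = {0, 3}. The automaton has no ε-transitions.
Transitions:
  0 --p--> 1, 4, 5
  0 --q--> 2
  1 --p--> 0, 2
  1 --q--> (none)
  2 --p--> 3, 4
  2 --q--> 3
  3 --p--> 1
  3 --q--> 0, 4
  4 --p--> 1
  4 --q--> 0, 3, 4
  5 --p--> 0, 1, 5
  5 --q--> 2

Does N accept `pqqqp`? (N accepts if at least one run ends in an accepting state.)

rejected

Start: {4}
read p: {1}
read q: {}
The reachable set is empty and stays empty for the remaining 3 symbols.
Reachable ∩ accepting = {} — empty.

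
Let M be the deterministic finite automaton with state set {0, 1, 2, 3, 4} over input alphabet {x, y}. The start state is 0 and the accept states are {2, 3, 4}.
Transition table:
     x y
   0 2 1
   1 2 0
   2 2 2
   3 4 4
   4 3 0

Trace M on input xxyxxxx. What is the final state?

0 --x--> 2
2 --x--> 2
2 --y--> 2
2 --x--> 2
2 --x--> 2
2 --x--> 2
2 --x--> 2

2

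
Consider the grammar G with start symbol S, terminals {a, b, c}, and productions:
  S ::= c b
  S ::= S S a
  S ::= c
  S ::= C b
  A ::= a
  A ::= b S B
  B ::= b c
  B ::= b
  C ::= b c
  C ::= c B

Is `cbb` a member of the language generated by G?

yes

S ⇒ Cb ⇒ cBb ⇒ cbb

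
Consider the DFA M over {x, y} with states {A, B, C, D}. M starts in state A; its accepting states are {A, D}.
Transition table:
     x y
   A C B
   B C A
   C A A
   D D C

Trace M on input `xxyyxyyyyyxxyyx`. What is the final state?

C

A --x--> C
C --x--> A
A --y--> B
B --y--> A
A --x--> C
C --y--> A
A --y--> B
B --y--> A
A --y--> B
B --y--> A
A --x--> C
C --x--> A
A --y--> B
B --y--> A
A --x--> C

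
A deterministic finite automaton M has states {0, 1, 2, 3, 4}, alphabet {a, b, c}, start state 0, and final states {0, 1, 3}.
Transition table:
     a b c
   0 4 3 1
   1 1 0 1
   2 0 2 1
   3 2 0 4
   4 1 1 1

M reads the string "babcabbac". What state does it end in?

0 --b--> 3
3 --a--> 2
2 --b--> 2
2 --c--> 1
1 --a--> 1
1 --b--> 0
0 --b--> 3
3 --a--> 2
2 --c--> 1

1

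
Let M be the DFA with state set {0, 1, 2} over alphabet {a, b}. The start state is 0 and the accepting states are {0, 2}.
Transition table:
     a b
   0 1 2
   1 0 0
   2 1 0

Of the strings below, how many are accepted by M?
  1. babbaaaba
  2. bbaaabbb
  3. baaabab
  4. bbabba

2

babbaaaba: rejected
bbaaabbb: accepted
baaabab: accepted
bbabba: rejected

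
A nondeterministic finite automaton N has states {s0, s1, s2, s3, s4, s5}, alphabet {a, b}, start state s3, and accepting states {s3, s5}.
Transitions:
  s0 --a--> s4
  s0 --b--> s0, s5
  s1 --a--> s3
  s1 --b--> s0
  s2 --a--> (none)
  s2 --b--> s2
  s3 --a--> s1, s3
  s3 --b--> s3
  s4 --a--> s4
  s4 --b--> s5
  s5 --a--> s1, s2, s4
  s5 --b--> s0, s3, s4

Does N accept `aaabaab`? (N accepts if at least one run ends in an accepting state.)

Start: {s3}
read a: {s1, s3}
read a: {s1, s3}
read a: {s1, s3}
read b: {s0, s3}
read a: {s1, s3, s4}
read a: {s1, s3, s4}
read b: {s0, s3, s5}
Reachable ∩ accepting = {s3, s5} — nonempty.

accepted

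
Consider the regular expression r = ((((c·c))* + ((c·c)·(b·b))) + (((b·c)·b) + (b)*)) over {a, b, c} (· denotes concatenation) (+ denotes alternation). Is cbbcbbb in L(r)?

no

Neither (((c·c))*+((c·c)·(b·b))) nor (((b·c)·b)+(b)*) matches cbbcbbb.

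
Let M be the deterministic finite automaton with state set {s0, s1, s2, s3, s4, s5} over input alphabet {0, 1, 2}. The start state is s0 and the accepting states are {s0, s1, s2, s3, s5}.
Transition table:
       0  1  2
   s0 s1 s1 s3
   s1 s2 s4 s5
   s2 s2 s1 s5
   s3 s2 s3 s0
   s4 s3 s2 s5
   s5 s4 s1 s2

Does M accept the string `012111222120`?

rejected

s0 --0--> s1
s1 --1--> s4
s4 --2--> s5
s5 --1--> s1
s1 --1--> s4
s4 --1--> s2
s2 --2--> s5
s5 --2--> s2
s2 --2--> s5
s5 --1--> s1
s1 --2--> s5
s5 --0--> s4
End in state s4, which is not an accepting state.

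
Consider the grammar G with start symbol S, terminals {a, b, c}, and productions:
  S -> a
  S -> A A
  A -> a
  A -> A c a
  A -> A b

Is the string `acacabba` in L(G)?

S ⇒ AA ⇒ AbA ⇒ AbbA ⇒ AcabbA ⇒ AcacabbA ⇒ acacabbA ⇒ acacabba

yes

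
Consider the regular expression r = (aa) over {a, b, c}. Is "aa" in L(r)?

yes

Split as a·a: a matches a and a matches a.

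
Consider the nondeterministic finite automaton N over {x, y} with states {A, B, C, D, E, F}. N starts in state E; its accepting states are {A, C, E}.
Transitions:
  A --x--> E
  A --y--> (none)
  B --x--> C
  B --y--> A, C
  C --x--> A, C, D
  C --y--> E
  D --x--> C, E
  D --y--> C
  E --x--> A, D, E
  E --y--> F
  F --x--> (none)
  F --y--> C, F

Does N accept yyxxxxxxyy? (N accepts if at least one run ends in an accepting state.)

Start: {E}
read y: {F}
read y: {C, F}
read x: {A, C, D}
read x: {A, C, D, E}
read x: {A, C, D, E}
read x: {A, C, D, E}
read x: {A, C, D, E}
read x: {A, C, D, E}
read y: {C, E, F}
read y: {C, E, F}
Reachable ∩ accepting = {C, E} — nonempty.

accepted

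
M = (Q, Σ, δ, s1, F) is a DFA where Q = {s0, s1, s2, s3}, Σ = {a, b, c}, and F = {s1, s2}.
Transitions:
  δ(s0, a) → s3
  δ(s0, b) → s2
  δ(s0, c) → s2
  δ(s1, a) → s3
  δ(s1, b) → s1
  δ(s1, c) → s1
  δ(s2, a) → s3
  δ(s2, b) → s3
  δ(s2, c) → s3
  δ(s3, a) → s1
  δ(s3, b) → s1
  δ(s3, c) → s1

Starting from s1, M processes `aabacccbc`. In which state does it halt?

s1 --a--> s3
s3 --a--> s1
s1 --b--> s1
s1 --a--> s3
s3 --c--> s1
s1 --c--> s1
s1 --c--> s1
s1 --b--> s1
s1 --c--> s1

s1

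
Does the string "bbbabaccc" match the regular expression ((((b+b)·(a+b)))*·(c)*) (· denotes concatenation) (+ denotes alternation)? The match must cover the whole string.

Split as bbbaba·ccc: (((b+b)·(a+b)))* matches bbbaba and (c)* matches ccc.

yes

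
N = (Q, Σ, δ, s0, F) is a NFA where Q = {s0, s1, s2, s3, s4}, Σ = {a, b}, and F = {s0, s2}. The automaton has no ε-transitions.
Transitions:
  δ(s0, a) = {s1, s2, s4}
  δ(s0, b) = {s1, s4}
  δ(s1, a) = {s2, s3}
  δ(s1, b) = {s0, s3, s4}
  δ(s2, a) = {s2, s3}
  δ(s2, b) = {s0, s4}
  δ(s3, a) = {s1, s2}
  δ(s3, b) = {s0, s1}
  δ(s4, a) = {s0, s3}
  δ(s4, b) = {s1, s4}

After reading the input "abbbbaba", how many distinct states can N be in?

5

Start: {s0}
read a: {s1, s2, s4}
read b: {s0, s1, s3, s4}
read b: {s0, s1, s3, s4}
read b: {s0, s1, s3, s4}
read b: {s0, s1, s3, s4}
read a: {s0, s1, s2, s3, s4}
read b: {s0, s1, s3, s4}
read a: {s0, s1, s2, s3, s4}
Final reachable set {s0, s1, s2, s3, s4} has 5 states.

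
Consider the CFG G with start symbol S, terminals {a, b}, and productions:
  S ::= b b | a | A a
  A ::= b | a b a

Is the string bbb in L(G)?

no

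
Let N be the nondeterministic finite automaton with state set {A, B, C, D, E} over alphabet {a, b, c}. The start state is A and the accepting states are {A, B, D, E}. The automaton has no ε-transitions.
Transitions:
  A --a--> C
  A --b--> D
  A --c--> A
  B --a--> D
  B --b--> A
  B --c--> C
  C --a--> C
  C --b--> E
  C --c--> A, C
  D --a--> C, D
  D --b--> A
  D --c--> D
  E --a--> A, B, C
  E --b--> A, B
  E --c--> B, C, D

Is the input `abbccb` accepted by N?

accepted

Start: {A}
read a: {C}
read b: {E}
read b: {A, B}
read c: {A, C}
read c: {A, C}
read b: {D, E}
Reachable ∩ accepting = {D, E} — nonempty.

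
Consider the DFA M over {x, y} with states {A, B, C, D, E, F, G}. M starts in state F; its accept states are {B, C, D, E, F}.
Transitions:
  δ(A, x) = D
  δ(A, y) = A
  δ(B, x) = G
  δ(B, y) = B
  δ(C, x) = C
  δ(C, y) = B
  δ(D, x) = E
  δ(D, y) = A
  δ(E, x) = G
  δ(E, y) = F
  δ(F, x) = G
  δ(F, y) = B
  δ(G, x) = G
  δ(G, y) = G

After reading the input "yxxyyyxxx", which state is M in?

F --y--> B
B --x--> G
G --x--> G
G --y--> G
G --y--> G
G --y--> G
G --x--> G
G --x--> G
G --x--> G

G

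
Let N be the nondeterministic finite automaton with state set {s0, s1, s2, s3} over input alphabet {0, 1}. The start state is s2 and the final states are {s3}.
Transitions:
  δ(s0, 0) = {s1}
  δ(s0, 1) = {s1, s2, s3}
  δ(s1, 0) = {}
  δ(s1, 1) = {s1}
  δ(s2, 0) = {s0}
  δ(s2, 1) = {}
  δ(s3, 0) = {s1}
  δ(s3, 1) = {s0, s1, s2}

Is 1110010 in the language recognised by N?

rejected

Start: {s2}
read 1: {}
The reachable set is empty and stays empty for the remaining 6 symbols.
Reachable ∩ accepting = {} — empty.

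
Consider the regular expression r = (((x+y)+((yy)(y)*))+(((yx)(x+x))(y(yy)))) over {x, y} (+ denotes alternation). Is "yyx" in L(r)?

no

Neither ((x+y)+((yy)(y)*)) nor (((yx)(x+x))(y(yy))) matches yyx.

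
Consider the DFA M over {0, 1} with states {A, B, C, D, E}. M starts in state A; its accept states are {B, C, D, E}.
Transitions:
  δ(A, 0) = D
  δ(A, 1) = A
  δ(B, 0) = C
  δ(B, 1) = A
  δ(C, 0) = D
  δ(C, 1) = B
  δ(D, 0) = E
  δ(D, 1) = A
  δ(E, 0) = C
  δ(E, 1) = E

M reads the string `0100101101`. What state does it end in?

A

A --0--> D
D --1--> A
A --0--> D
D --0--> E
E --1--> E
E --0--> C
C --1--> B
B --1--> A
A --0--> D
D --1--> A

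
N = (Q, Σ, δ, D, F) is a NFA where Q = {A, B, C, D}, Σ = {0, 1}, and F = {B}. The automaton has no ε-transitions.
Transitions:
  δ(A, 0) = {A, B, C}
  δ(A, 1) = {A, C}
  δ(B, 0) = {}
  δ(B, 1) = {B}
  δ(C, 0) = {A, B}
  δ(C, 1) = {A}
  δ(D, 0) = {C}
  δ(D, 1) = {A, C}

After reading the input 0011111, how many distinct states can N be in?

Start: {D}
read 0: {C}
read 0: {A, B}
read 1: {A, B, C}
read 1: {A, B, C}
read 1: {A, B, C}
read 1: {A, B, C}
read 1: {A, B, C}
Final reachable set {A, B, C} has 3 states.

3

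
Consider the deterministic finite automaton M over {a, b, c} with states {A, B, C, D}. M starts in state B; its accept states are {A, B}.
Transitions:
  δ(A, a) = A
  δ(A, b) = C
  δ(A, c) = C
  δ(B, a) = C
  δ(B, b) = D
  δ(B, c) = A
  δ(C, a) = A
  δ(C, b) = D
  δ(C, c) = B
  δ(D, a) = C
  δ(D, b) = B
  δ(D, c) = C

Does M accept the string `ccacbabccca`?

B --c--> A
A --c--> C
C --a--> A
A --c--> C
C --b--> D
D --a--> C
C --b--> D
D --c--> C
C --c--> B
B --c--> A
A --a--> A
End in state A, which is an accepting state.

accepted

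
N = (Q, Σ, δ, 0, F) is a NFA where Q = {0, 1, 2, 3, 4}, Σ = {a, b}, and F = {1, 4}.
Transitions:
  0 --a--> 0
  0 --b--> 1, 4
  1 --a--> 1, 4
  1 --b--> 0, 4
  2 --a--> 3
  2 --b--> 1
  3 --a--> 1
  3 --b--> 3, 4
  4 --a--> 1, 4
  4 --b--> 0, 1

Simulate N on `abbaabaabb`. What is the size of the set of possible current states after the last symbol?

3

Start: {0}
read a: {0}
read b: {1, 4}
read b: {0, 1, 4}
read a: {0, 1, 4}
read a: {0, 1, 4}
read b: {0, 1, 4}
read a: {0, 1, 4}
read a: {0, 1, 4}
read b: {0, 1, 4}
read b: {0, 1, 4}
Final reachable set {0, 1, 4} has 3 states.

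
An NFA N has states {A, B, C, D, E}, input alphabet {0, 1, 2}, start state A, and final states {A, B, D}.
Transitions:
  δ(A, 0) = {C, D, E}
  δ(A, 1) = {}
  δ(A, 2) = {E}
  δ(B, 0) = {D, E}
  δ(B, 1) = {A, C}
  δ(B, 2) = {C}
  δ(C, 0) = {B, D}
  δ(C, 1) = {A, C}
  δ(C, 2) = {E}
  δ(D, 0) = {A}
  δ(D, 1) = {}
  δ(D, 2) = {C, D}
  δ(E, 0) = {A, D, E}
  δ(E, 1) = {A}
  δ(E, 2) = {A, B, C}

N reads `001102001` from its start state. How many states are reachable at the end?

Start: {A}
read 0: {C, D, E}
read 0: {A, B, D, E}
read 1: {A, C}
read 1: {A, C}
read 0: {B, C, D, E}
read 2: {A, B, C, D, E}
read 0: {A, B, C, D, E}
read 0: {A, B, C, D, E}
read 1: {A, C}
Final reachable set {A, C} has 2 states.

2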